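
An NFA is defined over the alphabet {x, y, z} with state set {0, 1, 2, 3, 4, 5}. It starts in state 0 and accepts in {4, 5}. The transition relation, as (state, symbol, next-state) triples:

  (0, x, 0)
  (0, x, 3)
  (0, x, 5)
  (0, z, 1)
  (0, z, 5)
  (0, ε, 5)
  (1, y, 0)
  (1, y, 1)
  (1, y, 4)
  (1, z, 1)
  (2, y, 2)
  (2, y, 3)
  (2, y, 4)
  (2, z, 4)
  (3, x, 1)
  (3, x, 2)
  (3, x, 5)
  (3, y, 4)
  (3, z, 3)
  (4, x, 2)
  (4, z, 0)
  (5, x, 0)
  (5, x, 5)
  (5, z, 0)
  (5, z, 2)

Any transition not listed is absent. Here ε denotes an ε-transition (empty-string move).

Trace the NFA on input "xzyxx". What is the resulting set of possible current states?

Start: ε-closure({0}) = {0, 5}.
Read 'x': 0→{0, 3, 5}, 5→{0, 5}; now {0, 3, 5}.
Read 'z': 0→{1, 5}, 3→{3}, 5→{0, 2}; now {0, 1, 2, 3, 5}.
Read 'y': 0→∅, 1→{0, 1, 4}, 2→{2, 3, 4}, 3→{4}, 5→∅; union {0, 1, 2, 3, 4}; ε-closure = {0, 1, 2, 3, 4, 5}.
Read 'x': 0→{0, 3, 5}, 1→∅, 2→∅, 3→{1, 2, 5}, 4→{2}, 5→{0, 5}; now {0, 1, 2, 3, 5}.
Read 'x': 0→{0, 3, 5}, 1→∅, 2→∅, 3→{1, 2, 5}, 5→{0, 5}; now {0, 1, 2, 3, 5}.

{0, 1, 2, 3, 5}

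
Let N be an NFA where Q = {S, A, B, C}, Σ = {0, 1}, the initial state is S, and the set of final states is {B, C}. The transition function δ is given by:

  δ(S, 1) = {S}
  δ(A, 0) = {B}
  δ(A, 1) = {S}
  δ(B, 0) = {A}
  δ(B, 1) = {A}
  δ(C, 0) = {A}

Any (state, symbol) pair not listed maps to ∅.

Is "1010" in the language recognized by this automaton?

Start in {S}.
Read '1': S→{S}; now {S}.
Read '0': S→∅; now ∅.
The set is empty and remains empty for the remaining 2 symbols.
The final set ∅ contains no accepting state.

No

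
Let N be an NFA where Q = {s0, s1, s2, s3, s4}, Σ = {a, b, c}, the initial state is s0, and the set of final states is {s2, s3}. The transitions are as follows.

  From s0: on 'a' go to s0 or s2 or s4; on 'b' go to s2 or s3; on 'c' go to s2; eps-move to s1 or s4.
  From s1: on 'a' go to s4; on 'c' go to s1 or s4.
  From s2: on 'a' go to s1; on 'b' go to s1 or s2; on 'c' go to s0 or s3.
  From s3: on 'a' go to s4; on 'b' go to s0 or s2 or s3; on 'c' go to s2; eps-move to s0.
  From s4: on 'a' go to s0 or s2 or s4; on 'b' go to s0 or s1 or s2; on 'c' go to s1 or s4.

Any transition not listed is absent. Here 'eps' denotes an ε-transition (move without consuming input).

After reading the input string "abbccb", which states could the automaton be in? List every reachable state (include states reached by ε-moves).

{s0, s1, s2, s3, s4}

Start: ε-closure({s0}) = {s0, s1, s4}.
Read 'a': s0→{s0, s2, s4}, s1→{s4}, s4→{s0, s2, s4}; union {s0, s2, s4}; ε-closure = {s0, s1, s2, s4}.
Read 'b': s0→{s2, s3}, s1→∅, s2→{s1, s2}, s4→{s0, s1, s2}; union {s0, s1, s2, s3}; ε-closure = {s0, s1, s2, s3, s4}.
Read 'b': s0→{s2, s3}, s1→∅, s2→{s1, s2}, s3→{s0, s2, s3}, s4→{s0, s1, s2}; union {s0, s1, s2, s3}; ε-closure = {s0, s1, s2, s3, s4}.
Read 'c': s0→{s2}, s1→{s1, s4}, s2→{s0, s3}, s3→{s2}, s4→{s1, s4}; now {s0, s1, s2, s3, s4}.
Read 'c': s0→{s2}, s1→{s1, s4}, s2→{s0, s3}, s3→{s2}, s4→{s1, s4}; now {s0, s1, s2, s3, s4}.
Read 'b': s0→{s2, s3}, s1→∅, s2→{s1, s2}, s3→{s0, s2, s3}, s4→{s0, s1, s2}; union {s0, s1, s2, s3}; ε-closure = {s0, s1, s2, s3, s4}.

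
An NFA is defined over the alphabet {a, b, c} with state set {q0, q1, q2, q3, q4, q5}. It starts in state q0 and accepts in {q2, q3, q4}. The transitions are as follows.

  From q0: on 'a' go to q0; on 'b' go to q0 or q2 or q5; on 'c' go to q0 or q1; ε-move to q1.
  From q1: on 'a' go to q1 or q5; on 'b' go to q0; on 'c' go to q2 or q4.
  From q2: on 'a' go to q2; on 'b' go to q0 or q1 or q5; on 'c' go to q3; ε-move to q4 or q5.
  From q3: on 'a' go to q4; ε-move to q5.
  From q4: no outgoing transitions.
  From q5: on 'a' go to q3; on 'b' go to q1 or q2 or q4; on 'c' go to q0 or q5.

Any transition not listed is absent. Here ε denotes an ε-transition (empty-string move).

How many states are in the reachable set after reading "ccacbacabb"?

Start: ε-closure({q0}) = {q0, q1}.
Read 'c': q0→{q0, q1}, q1→{q2, q4}; union {q0, q1, q2, q4}; ε-closure = {q0, q1, q2, q4, q5}.
Read 'c': q0→{q0, q1}, q1→{q2, q4}, q2→{q3}, q4→∅, q5→{q0, q5}; now {q0, q1, q2, q3, q4, q5}.
Read 'a': q0→{q0}, q1→{q1, q5}, q2→{q2}, q3→{q4}, q4→∅, q5→{q3}; now {q0, q1, q2, q3, q4, q5}.
Read 'c': q0→{q0, q1}, q1→{q2, q4}, q2→{q3}, q3→∅, q4→∅, q5→{q0, q5}; now {q0, q1, q2, q3, q4, q5}.
Read 'b': q0→{q0, q2, q5}, q1→{q0}, q2→{q0, q1, q5}, q3→∅, q4→∅, q5→{q1, q2, q4}; now {q0, q1, q2, q4, q5}.
Read 'a': q0→{q0}, q1→{q1, q5}, q2→{q2}, q4→∅, q5→{q3}; union {q0, q1, q2, q3, q5}; ε-closure = {q0, q1, q2, q3, q4, q5}.
Read 'c': q0→{q0, q1}, q1→{q2, q4}, q2→{q3}, q3→∅, q4→∅, q5→{q0, q5}; now {q0, q1, q2, q3, q4, q5}.
Read 'a': q0→{q0}, q1→{q1, q5}, q2→{q2}, q3→{q4}, q4→∅, q5→{q3}; now {q0, q1, q2, q3, q4, q5}.
Read 'b': q0→{q0, q2, q5}, q1→{q0}, q2→{q0, q1, q5}, q3→∅, q4→∅, q5→{q1, q2, q4}; now {q0, q1, q2, q4, q5}.
Read 'b': q0→{q0, q2, q5}, q1→{q0}, q2→{q0, q1, q5}, q4→∅, q5→{q1, q2, q4}; now {q0, q1, q2, q4, q5}.
That set has 5 states.

5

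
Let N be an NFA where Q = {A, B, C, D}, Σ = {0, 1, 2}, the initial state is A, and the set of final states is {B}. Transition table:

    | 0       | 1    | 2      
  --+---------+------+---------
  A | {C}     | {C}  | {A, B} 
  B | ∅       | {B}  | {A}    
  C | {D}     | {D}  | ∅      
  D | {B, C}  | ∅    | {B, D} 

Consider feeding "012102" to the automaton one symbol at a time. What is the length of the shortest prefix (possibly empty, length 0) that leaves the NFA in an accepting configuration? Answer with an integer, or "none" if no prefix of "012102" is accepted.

3

Start in {A}.
Read '0': {A} → {C}.
Read '1': {C} → {D}.
Read '2': {D} → {B, D}.
None of the earlier sets intersect F, but {B, D} does.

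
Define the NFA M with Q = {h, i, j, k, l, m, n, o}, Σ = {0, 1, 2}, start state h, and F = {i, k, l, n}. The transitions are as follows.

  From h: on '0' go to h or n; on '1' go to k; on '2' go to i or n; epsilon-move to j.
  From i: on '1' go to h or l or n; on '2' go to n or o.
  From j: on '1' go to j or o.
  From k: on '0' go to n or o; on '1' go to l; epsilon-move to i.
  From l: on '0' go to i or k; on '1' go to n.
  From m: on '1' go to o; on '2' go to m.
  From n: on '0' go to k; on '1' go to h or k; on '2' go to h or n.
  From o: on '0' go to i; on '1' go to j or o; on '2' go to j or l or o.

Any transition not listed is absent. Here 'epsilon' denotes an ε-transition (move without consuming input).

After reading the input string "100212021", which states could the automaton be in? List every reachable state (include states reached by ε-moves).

{h, i, j, k, o}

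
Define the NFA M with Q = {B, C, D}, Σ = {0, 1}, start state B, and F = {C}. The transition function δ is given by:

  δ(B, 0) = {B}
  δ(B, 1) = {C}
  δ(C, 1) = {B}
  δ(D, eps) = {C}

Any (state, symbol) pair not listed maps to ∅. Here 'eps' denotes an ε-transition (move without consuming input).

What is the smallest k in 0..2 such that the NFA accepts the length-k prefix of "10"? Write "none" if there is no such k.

1

Start in {B}.
Read '1': {B} → {C}.
None of the earlier sets intersect F, but {C} does.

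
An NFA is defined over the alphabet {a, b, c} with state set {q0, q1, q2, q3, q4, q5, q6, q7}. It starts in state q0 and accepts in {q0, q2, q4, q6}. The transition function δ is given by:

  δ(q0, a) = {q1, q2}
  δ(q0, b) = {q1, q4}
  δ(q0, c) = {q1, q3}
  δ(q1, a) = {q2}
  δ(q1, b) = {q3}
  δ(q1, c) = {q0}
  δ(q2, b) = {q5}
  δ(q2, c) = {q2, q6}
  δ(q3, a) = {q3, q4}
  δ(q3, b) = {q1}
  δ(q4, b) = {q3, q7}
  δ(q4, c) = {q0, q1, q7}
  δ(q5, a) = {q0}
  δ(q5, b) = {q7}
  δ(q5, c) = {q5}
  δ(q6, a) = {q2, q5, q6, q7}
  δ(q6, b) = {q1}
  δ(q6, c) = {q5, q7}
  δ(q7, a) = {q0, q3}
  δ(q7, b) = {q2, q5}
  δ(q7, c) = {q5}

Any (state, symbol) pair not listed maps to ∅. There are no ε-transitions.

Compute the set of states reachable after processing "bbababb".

Start in {q0}.
Read 'b': {q0} → {q1, q4}.
Read 'b': {q1, q4} → {q3, q7}.
Read 'a': {q3, q7} → {q0, q3, q4}.
Read 'b': {q0, q3, q4} → {q1, q3, q4, q7}.
Read 'a': {q1, q3, q4, q7} → {q0, q2, q3, q4}.
Read 'b': {q0, q2, q3, q4} → {q1, q3, q4, q5, q7}.
Read 'b': {q1, q3, q4, q5, q7} → {q1, q2, q3, q5, q7}.

{q1, q2, q3, q5, q7}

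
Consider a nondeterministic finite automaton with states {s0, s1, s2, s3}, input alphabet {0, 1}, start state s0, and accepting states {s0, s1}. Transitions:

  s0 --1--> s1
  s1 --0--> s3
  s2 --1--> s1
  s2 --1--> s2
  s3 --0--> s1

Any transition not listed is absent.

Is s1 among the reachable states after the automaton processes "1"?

Yes

Start in {s0}.
Read '1': {s0} → {s1}.
State s1 is in {s1}.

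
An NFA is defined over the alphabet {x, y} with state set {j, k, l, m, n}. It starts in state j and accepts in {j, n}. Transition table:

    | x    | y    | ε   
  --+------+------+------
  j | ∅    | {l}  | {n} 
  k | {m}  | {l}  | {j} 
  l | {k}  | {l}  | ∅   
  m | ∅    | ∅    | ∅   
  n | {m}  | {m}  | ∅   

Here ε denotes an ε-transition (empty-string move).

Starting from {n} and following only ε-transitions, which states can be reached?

{n}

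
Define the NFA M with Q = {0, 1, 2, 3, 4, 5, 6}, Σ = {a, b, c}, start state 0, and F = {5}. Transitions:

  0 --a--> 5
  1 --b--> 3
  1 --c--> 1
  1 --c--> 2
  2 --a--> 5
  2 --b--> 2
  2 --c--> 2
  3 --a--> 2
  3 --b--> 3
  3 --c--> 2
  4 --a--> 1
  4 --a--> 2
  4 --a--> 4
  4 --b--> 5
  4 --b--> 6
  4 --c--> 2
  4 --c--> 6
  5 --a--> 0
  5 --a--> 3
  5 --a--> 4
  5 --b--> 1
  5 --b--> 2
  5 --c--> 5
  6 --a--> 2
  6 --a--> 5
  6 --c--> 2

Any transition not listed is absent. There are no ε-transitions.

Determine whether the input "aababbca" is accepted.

Yes

Start in {0}.
Read 'a': {0} → {5}.
Read 'a': {5} → {0, 3, 4}.
Read 'b': {0, 3, 4} → {3, 5, 6}.
Read 'a': {3, 5, 6} → {0, 2, 3, 4, 5}.
Read 'b': {0, 2, 3, 4, 5} → {1, 2, 3, 5, 6}.
Read 'b': {1, 2, 3, 5, 6} → {1, 2, 3}.
Read 'c': {1, 2, 3} → {1, 2}.
Read 'a': {1, 2} → {5}.
The final set {5} contains the accepting state 5.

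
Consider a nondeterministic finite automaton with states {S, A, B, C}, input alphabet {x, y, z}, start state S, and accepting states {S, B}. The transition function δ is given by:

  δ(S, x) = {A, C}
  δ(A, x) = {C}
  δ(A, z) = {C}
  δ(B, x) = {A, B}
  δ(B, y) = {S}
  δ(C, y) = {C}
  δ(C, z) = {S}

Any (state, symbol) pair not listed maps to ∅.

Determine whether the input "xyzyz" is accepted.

No

Start in {S}.
Read 'x': S→{A, C}; now {A, C}.
Read 'y': A→∅, C→{C}; now {C}.
Read 'z': C→{S}; now {S}.
Read 'y': S→∅; now ∅.
The set is empty and remains empty for the remaining 1 symbol.
The final set ∅ contains no accepting state.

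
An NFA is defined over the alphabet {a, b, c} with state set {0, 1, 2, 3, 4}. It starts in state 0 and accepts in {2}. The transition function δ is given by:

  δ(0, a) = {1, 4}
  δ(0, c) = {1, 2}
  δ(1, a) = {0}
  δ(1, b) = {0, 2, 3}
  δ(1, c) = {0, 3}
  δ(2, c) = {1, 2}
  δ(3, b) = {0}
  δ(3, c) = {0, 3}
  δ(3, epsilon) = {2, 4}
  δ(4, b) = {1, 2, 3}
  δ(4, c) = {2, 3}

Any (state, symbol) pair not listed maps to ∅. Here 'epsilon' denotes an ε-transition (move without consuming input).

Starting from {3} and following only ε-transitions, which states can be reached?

{2, 3, 4}

Begin with {3}.
ε-move 3 → 2; add 2.
ε-move 3 → 4; add 4.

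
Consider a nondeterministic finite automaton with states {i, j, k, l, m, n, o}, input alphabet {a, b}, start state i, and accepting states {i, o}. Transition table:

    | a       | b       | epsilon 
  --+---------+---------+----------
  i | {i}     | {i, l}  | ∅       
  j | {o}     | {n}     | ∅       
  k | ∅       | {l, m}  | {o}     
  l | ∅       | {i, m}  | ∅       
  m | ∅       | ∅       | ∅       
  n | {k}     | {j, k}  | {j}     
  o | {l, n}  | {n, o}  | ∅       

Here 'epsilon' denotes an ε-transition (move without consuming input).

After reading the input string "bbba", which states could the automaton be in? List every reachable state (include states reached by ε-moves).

{i}

Start in {i}.
Read 'b': i→{i, l}; now {i, l}.
Read 'b': i→{i, l}, l→{i, m}; now {i, l, m}.
Read 'b': i→{i, l}, l→{i, m}, m→∅; now {i, l, m}.
Read 'a': i→{i}, l→∅, m→∅; now {i}.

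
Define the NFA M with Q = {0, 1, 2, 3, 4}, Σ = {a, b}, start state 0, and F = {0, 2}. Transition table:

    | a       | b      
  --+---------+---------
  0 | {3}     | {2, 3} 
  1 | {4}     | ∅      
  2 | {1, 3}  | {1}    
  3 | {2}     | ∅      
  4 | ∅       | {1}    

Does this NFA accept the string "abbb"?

No

Start in {0}.
Read 'a': 0→{3}; now {3}.
Read 'b': 3→∅; now ∅.
The set is empty and remains empty for the remaining 2 symbols.
The final set ∅ contains no accepting state.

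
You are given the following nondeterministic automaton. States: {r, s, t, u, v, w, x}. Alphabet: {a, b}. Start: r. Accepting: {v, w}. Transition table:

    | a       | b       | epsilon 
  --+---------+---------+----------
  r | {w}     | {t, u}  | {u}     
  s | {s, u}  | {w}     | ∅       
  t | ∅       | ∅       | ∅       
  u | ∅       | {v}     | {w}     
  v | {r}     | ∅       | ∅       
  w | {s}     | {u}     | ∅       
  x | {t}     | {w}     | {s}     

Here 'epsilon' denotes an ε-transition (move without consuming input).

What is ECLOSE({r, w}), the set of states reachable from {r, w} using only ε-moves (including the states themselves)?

Begin with {r, w}.
ε-move r → u; add u.

{r, u, w}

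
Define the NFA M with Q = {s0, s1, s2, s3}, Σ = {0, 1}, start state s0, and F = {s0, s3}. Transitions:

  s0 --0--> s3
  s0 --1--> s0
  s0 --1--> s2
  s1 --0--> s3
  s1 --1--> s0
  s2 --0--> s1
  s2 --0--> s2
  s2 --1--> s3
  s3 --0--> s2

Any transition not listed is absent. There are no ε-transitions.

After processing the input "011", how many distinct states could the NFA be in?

0

Start in {s0}.
Read '0': s0→{s3}; now {s3}.
Read '1': s3→∅; now ∅.
The set is empty and remains empty for the remaining 1 symbol.
That set has 0 states.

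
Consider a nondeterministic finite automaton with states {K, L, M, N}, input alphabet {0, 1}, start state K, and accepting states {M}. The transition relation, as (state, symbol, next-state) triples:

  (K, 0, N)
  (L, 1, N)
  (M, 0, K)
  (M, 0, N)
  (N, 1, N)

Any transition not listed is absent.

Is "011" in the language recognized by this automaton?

No

Start in {K}.
Read '0': {K} → {N}.
Read '1': {N} → {N}.
Read '1': {N} → {N}.
The final set {N} contains no accepting state.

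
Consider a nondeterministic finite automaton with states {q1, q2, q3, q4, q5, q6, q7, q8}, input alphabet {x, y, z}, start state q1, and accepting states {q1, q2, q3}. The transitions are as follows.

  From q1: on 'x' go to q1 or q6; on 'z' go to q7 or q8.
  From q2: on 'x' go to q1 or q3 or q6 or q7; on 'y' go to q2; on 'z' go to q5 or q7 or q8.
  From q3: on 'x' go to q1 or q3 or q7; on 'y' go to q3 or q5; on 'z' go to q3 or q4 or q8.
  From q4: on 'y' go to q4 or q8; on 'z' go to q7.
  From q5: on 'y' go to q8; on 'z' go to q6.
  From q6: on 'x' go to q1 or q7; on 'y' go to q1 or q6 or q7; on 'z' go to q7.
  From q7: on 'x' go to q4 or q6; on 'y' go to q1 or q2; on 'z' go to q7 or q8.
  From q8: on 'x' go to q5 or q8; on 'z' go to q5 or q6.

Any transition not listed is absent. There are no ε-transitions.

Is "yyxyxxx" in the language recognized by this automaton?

No

Start in {q1}.
Read 'y': q1→∅; now ∅.
The set is empty and remains empty for the remaining 6 symbols.
The final set ∅ contains no accepting state.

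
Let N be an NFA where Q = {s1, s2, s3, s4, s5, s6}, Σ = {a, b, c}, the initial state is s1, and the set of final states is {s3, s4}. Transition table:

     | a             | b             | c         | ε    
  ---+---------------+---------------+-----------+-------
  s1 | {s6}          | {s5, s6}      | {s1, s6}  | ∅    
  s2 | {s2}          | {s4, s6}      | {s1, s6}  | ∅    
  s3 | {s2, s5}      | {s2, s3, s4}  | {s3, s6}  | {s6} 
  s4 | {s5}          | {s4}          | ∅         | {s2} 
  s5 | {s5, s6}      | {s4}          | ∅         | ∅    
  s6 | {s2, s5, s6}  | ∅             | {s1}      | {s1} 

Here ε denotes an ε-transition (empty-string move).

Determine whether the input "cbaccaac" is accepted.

No

Start in {s1}.
Read 'c': {s1} → {s1, s6}.
Read 'b': {s1, s6} → {s1, s5, s6}.
Read 'a': {s1, s5, s6} → {s1, s2, s5, s6}.
Read 'c': {s1, s2, s5, s6} → {s1, s6}.
Read 'c': {s1, s6} → {s1, s6}.
Read 'a': {s1, s6} → {s1, s2, s5, s6}.
Read 'a': {s1, s2, s5, s6} → {s1, s2, s5, s6}.
Read 'c': {s1, s2, s5, s6} → {s1, s6}.
The final set {s1, s6} contains no accepting state.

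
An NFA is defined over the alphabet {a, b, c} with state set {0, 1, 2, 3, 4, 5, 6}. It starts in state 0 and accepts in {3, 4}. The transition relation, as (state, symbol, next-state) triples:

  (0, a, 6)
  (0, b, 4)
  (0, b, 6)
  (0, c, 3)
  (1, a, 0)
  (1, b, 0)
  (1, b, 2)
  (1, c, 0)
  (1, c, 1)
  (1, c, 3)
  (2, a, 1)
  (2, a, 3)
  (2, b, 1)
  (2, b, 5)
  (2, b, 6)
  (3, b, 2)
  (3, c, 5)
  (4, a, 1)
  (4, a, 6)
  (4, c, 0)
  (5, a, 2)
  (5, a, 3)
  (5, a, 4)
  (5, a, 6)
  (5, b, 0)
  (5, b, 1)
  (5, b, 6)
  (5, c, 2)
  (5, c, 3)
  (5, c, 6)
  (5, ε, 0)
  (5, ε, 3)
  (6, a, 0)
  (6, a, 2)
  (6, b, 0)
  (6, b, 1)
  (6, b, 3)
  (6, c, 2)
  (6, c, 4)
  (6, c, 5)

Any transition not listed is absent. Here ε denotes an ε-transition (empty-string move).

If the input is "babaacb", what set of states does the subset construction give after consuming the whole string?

{0, 1, 2, 3, 4, 5, 6}

Start in {0}.
Read 'b': 0→{4, 6}; now {4, 6}.
Read 'a': 4→{1, 6}, 6→{0, 2}; now {0, 1, 2, 6}.
Read 'b': 0→{4, 6}, 1→{0, 2}, 2→{1, 5, 6}, 6→{0, 1, 3}; now {0, 1, 2, 3, 4, 5, 6}.
Read 'a': 0→{6}, 1→{0}, 2→{1, 3}, 3→∅, 4→{1, 6}, 5→{2, 3, 4, 6}, 6→{0, 2}; now {0, 1, 2, 3, 4, 6}.
Read 'a': 0→{6}, 1→{0}, 2→{1, 3}, 3→∅, 4→{1, 6}, 6→{0, 2}; now {0, 1, 2, 3, 6}.
Read 'c': 0→{3}, 1→{0, 1, 3}, 2→∅, 3→{5}, 6→{2, 4, 5}; now {0, 1, 2, 3, 4, 5}.
Read 'b': 0→{4, 6}, 1→{0, 2}, 2→{1, 5, 6}, 3→{2}, 4→∅, 5→{0, 1, 6}; union {0, 1, 2, 4, 5, 6}; ε-closure = {0, 1, 2, 3, 4, 5, 6}.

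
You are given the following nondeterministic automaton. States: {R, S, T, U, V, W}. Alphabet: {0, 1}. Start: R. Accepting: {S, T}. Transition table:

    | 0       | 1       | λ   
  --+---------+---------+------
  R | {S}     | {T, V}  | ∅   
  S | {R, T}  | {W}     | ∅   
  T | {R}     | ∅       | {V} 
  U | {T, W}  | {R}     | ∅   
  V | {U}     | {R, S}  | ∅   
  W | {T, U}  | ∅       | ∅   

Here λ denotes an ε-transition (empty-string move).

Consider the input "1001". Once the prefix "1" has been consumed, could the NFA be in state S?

Start in {R}.
Read '1': {R} → {T, V}.
State S is not in {T, V}.

No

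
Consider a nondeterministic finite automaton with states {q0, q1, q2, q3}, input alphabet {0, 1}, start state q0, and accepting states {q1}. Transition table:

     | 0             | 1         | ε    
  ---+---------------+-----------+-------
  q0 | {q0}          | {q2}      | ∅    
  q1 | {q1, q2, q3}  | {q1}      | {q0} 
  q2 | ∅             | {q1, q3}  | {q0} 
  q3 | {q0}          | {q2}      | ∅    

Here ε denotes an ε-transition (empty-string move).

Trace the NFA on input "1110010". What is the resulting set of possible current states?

Start in {q0}.
Read '1': q0→{q2}; union {q2}; ε-closure = {q0, q2}.
Read '1': q0→{q2}, q2→{q1, q3}; union {q1, q2, q3}; ε-closure = {q0, q1, q2, q3}.
Read '1': q0→{q2}, q1→{q1}, q2→{q1, q3}, q3→{q2}; union {q1, q2, q3}; ε-closure = {q0, q1, q2, q3}.
Read '0': q0→{q0}, q1→{q1, q2, q3}, q2→∅, q3→{q0}; now {q0, q1, q2, q3}.
Read '0': q0→{q0}, q1→{q1, q2, q3}, q2→∅, q3→{q0}; now {q0, q1, q2, q3}.
Read '1': q0→{q2}, q1→{q1}, q2→{q1, q3}, q3→{q2}; union {q1, q2, q3}; ε-closure = {q0, q1, q2, q3}.
Read '0': q0→{q0}, q1→{q1, q2, q3}, q2→∅, q3→{q0}; now {q0, q1, q2, q3}.

{q0, q1, q2, q3}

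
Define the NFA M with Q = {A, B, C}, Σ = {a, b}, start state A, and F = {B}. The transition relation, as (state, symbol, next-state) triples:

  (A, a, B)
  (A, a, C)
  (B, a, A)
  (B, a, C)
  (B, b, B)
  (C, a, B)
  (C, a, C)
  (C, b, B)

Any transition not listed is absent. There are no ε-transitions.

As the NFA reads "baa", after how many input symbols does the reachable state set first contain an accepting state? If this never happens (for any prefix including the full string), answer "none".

Start in {A}.
Read 'b': A→∅; now ∅.
The set is empty and remains empty for the remaining 2 symbols.
No reachable set along the way intersects F.

none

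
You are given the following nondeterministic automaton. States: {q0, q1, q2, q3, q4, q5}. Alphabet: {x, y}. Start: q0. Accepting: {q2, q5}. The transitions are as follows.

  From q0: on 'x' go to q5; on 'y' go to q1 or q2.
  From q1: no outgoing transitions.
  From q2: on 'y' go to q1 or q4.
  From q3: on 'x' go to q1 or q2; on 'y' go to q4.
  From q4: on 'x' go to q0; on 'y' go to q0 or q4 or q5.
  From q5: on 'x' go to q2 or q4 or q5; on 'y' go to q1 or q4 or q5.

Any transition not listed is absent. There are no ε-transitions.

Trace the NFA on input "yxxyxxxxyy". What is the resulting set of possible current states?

∅

Start in {q0}.
Read 'y': q0→{q1, q2}; now {q1, q2}.
Read 'x': q1→∅, q2→∅; now ∅.
The set is empty and remains empty for the remaining 8 symbols.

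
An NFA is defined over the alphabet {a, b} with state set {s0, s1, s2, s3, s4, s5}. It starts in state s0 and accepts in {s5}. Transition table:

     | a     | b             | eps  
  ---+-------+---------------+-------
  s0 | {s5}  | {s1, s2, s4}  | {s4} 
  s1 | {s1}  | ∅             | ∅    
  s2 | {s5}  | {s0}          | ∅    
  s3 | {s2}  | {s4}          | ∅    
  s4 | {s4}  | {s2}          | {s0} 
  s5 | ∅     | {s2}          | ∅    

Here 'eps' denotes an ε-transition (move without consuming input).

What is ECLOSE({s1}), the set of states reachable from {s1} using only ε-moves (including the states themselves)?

{s1}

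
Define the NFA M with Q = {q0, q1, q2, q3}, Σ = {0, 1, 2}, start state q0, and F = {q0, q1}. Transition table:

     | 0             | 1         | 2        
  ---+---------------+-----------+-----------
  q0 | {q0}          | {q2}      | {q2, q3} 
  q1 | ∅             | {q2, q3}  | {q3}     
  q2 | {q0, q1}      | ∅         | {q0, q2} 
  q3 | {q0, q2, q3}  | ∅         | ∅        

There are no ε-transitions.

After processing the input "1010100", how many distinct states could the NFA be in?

Start in {q0}.
Read '1': q0→{q2}; now {q2}.
Read '0': q2→{q0, q1}; now {q0, q1}.
Read '1': q0→{q2}, q1→{q2, q3}; now {q2, q3}.
Read '0': q2→{q0, q1}, q3→{q0, q2, q3}; now {q0, q1, q2, q3}.
Read '1': q0→{q2}, q1→{q2, q3}, q2→∅, q3→∅; now {q2, q3}.
Read '0': q2→{q0, q1}, q3→{q0, q2, q3}; now {q0, q1, q2, q3}.
Read '0': q0→{q0}, q1→∅, q2→{q0, q1}, q3→{q0, q2, q3}; now {q0, q1, q2, q3}.
That set has 4 states.

4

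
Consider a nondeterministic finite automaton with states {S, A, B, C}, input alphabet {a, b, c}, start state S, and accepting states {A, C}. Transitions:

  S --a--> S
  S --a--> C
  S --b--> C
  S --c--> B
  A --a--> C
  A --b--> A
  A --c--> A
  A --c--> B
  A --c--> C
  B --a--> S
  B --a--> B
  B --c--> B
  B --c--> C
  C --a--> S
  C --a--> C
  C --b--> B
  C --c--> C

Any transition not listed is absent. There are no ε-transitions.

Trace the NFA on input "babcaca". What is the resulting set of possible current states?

Start in {S}.
Read 'b': S→{C}; now {C}.
Read 'a': C→{S, C}; now {S, C}.
Read 'b': S→{C}, C→{B}; now {B, C}.
Read 'c': B→{B, C}, C→{C}; now {B, C}.
Read 'a': B→{S, B}, C→{S, C}; now {S, B, C}.
Read 'c': S→{B}, B→{B, C}, C→{C}; now {B, C}.
Read 'a': B→{S, B}, C→{S, C}; now {S, B, C}.

{S, B, C}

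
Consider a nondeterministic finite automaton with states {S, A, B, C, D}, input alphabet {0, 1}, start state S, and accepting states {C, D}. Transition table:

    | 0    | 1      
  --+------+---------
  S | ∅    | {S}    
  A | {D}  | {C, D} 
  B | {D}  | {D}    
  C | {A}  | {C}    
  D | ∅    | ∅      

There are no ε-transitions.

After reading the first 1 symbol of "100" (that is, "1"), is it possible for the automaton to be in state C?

Start in {S}.
Read '1': {S} → {S}.
State C is not in {S}.

No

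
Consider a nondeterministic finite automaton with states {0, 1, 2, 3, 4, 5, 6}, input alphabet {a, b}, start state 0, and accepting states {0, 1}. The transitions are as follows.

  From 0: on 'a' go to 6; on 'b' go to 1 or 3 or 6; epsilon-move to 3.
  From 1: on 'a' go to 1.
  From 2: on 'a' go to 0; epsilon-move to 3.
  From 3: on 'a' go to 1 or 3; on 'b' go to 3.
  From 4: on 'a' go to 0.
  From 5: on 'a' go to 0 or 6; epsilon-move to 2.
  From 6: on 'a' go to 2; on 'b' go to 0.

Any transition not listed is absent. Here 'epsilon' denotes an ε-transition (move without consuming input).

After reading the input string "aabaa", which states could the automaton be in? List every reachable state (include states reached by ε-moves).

{1, 3}

Start: ε-closure({0}) = {0, 3}.
Read 'a': 0→{6}, 3→{1, 3}; now {1, 3, 6}.
Read 'a': 1→{1}, 3→{1, 3}, 6→{2}; now {1, 2, 3}.
Read 'b': 1→∅, 2→∅, 3→{3}; now {3}.
Read 'a': 3→{1, 3}; now {1, 3}.
Read 'a': 1→{1}, 3→{1, 3}; now {1, 3}.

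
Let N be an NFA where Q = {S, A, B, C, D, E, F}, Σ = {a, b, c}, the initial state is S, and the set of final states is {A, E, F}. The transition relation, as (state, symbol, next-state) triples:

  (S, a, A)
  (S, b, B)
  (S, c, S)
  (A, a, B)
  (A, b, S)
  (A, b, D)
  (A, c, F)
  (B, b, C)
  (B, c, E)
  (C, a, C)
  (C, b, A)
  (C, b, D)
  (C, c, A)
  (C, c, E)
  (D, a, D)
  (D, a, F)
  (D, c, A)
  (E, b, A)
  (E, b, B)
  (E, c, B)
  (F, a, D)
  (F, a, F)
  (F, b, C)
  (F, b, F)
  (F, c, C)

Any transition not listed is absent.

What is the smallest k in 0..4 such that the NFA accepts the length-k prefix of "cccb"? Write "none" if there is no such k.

Start in {S}.
Read 'c': S→{S}; now {S}.
Read 'c': S→{S}; now {S}.
Read 'c': S→{S}; now {S}.
Read 'b': S→{B}; now {B}.
No reachable set along the way intersects F.

none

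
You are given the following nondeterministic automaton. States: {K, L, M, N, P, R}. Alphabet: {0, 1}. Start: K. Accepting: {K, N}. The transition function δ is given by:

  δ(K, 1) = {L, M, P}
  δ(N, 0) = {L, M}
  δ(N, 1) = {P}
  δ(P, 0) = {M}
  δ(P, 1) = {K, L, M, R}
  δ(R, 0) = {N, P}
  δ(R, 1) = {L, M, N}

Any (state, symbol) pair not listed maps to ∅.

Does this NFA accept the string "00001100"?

Start in {K}.
Read '0': {K} → ∅.
The set is empty and remains empty for the remaining 7 symbols.
The final set ∅ contains no accepting state.

No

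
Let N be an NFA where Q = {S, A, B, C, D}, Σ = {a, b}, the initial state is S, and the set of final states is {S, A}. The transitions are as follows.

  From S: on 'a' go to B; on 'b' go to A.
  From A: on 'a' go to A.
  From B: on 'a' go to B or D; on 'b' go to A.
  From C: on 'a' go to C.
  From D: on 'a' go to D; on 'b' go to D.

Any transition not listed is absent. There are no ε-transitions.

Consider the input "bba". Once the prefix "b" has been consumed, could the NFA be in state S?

No

Start in {S}.
Read 'b': S→{A}; now {A}.
State S is not in {A}.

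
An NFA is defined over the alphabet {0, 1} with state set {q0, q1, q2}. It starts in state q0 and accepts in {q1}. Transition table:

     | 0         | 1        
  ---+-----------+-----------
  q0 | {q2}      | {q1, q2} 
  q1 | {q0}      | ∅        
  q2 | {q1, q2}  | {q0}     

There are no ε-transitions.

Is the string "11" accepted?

Start in {q0}.
Read '1': {q0} → {q1, q2}.
Read '1': {q1, q2} → {q0}.
The final set {q0} contains no accepting state.

No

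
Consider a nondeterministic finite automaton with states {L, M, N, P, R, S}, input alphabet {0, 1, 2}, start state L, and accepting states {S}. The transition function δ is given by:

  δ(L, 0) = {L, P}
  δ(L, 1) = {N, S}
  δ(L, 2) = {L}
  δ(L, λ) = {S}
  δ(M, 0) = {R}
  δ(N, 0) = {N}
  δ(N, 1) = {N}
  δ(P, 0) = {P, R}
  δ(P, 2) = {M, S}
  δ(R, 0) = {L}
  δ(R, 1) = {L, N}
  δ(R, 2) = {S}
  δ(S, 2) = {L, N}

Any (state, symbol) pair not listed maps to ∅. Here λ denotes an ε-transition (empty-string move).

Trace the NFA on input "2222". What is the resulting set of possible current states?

{L, N, S}

Start: ε-closure({L}) = {L, S}.
Read '2': {L, S} → {L, N, S}.
Read '2': {L, N, S} → {L, N, S}.
Read '2': {L, N, S} → {L, N, S}.
Read '2': {L, N, S} → {L, N, S}.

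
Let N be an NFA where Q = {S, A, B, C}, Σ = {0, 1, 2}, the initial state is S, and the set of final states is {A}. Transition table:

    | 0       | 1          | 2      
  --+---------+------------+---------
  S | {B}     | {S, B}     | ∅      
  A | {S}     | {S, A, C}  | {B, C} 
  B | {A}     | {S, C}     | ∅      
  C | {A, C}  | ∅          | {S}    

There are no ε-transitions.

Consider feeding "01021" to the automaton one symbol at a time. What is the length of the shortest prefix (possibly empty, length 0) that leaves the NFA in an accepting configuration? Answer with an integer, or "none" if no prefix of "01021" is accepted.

Start in {S}.
Read '0': {S} → {B}.
Read '1': {B} → {S, C}.
Read '0': {S, C} → {A, B, C}.
None of the earlier sets intersect F, but {A, B, C} does.

3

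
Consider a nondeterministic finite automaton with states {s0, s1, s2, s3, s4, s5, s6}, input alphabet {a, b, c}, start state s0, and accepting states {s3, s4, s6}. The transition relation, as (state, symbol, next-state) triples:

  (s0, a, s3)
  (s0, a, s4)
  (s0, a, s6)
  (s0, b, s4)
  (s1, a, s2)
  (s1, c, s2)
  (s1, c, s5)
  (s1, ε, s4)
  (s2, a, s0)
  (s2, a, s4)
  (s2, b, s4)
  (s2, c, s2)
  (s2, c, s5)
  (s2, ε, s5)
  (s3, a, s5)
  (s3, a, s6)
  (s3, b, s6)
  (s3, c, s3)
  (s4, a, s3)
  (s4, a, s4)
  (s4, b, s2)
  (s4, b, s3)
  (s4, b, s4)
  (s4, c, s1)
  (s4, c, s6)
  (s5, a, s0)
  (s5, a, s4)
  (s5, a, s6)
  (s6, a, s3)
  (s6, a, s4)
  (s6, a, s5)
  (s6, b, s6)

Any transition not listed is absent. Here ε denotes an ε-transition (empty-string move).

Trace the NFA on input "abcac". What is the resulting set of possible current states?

{s1, s2, s3, s4, s5, s6}

Start in {s0}.
Read 'a': {s0} → {s3, s4, s6}.
Read 'b': {s3, s4, s6} → {s2, s3, s4, s5, s6}.
Read 'c': {s2, s3, s4, s5, s6} → {s1, s2, s3, s4, s5, s6}.
Read 'a': {s1, s2, s3, s4, s5, s6} → {s0, s2, s3, s4, s5, s6}.
Read 'c': {s0, s2, s3, s4, s5, s6} → {s1, s2, s3, s4, s5, s6}.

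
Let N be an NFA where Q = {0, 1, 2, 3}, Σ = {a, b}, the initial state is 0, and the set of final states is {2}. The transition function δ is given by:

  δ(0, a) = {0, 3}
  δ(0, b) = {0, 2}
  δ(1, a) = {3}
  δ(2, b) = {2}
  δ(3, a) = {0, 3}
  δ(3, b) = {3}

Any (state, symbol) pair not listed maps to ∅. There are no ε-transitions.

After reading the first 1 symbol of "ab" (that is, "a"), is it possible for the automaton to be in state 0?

Yes

Start in {0}.
Read 'a': 0→{0, 3}; now {0, 3}.
State 0 is in {0, 3}.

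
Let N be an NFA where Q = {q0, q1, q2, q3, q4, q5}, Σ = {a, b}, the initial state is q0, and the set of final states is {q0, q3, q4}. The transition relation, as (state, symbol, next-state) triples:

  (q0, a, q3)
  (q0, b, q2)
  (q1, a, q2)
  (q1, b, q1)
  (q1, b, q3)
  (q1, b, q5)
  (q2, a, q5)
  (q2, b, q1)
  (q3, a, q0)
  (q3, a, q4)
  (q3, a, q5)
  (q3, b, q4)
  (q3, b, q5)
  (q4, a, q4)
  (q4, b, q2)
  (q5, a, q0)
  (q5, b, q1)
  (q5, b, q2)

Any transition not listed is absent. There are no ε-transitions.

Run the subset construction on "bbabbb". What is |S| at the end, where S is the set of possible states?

Start in {q0}.
Read 'b': q0→{q2}; now {q2}.
Read 'b': q2→{q1}; now {q1}.
Read 'a': q1→{q2}; now {q2}.
Read 'b': q2→{q1}; now {q1}.
Read 'b': q1→{q1, q3, q5}; now {q1, q3, q5}.
Read 'b': q1→{q1, q3, q5}, q3→{q4, q5}, q5→{q1, q2}; now {q1, q2, q3, q4, q5}.
That set has 5 states.

5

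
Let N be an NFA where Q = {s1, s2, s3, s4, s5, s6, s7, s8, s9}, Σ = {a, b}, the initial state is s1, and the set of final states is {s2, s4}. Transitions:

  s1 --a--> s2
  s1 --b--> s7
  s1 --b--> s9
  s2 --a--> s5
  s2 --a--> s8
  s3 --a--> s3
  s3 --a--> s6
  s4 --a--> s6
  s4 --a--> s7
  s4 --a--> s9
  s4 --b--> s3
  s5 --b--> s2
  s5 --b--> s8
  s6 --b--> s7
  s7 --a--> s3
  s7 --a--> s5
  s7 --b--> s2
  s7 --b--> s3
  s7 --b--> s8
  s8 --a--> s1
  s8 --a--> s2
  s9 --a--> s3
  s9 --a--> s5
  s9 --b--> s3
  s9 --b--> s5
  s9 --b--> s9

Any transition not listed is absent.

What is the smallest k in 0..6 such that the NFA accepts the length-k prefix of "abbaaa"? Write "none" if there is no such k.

Start in {s1}.
Read 'a': s1→{s2}; now {s2}.
None of the earlier sets intersect F, but {s2} does.

1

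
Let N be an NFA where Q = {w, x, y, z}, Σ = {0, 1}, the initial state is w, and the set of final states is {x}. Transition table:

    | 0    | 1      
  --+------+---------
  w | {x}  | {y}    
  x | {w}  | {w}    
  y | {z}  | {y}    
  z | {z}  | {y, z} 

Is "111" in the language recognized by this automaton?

Start in {w}.
Read '1': w→{y}; now {y}.
Read '1': y→{y}; now {y}.
Read '1': y→{y}; now {y}.
The final set {y} contains no accepting state.

No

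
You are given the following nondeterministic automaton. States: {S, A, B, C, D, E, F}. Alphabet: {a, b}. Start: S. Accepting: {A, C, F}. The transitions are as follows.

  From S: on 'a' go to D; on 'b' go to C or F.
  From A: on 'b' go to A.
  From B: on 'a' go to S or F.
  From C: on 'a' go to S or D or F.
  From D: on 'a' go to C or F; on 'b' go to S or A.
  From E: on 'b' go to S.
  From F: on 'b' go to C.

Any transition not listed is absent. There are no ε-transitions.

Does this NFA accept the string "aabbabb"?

No

Start in {S}.
Read 'a': S→{D}; now {D}.
Read 'a': D→{C, F}; now {C, F}.
Read 'b': C→∅, F→{C}; now {C}.
Read 'b': C→∅; now ∅.
The set is empty and remains empty for the remaining 3 symbols.
The final set ∅ contains no accepting state.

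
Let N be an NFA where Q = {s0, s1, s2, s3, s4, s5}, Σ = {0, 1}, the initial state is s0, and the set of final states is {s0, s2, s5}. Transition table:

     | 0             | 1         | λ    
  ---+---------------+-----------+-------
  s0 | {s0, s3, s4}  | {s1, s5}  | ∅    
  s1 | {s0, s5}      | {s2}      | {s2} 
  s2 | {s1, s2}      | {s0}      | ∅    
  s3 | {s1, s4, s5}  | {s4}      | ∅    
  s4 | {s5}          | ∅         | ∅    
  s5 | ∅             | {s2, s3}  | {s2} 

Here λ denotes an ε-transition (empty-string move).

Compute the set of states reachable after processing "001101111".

Start in {s0}.
Read '0': s0→{s0, s3, s4}; now {s0, s3, s4}.
Read '0': s0→{s0, s3, s4}, s3→{s1, s4, s5}, s4→{s5}; union {s0, s1, s3, s4, s5}; ε-closure = {s0, s1, s2, s3, s4, s5}.
Read '1': s0→{s1, s5}, s1→{s2}, s2→{s0}, s3→{s4}, s4→∅, s5→{s2, s3}; now {s0, s1, s2, s3, s4, s5}.
Read '1': s0→{s1, s5}, s1→{s2}, s2→{s0}, s3→{s4}, s4→∅, s5→{s2, s3}; now {s0, s1, s2, s3, s4, s5}.
Read '0': s0→{s0, s3, s4}, s1→{s0, s5}, s2→{s1, s2}, s3→{s1, s4, s5}, s4→{s5}, s5→∅; now {s0, s1, s2, s3, s4, s5}.
Read '1': s0→{s1, s5}, s1→{s2}, s2→{s0}, s3→{s4}, s4→∅, s5→{s2, s3}; now {s0, s1, s2, s3, s4, s5}.
Read '1': s0→{s1, s5}, s1→{s2}, s2→{s0}, s3→{s4}, s4→∅, s5→{s2, s3}; now {s0, s1, s2, s3, s4, s5}.
Read '1': s0→{s1, s5}, s1→{s2}, s2→{s0}, s3→{s4}, s4→∅, s5→{s2, s3}; now {s0, s1, s2, s3, s4, s5}.
Read '1': s0→{s1, s5}, s1→{s2}, s2→{s0}, s3→{s4}, s4→∅, s5→{s2, s3}; now {s0, s1, s2, s3, s4, s5}.

{s0, s1, s2, s3, s4, s5}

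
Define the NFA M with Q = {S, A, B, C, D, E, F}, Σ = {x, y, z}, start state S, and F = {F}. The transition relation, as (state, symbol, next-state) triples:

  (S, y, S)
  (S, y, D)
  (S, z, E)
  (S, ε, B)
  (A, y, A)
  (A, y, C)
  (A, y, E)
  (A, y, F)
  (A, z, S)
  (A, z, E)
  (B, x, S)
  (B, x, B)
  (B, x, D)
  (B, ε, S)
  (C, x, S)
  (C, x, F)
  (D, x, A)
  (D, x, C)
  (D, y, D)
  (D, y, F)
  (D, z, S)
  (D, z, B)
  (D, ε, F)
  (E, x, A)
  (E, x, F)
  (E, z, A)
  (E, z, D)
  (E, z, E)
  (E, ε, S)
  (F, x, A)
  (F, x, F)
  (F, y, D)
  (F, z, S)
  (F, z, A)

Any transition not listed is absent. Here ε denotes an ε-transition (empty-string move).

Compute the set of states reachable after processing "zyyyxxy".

Start: ε-closure({S}) = {S, B}.
Read 'z': S→{E}, B→∅; union {E}; ε-closure = {S, B, E}.
Read 'y': S→{S, D}, B→∅, E→∅; union {S, D}; ε-closure = {S, B, D, F}.
Read 'y': S→{S, D}, B→∅, D→{D, F}, F→{D}; union {S, D, F}; ε-closure = {S, B, D, F}.
Read 'y': S→{S, D}, B→∅, D→{D, F}, F→{D}; union {S, D, F}; ε-closure = {S, B, D, F}.
Read 'x': S→∅, B→{S, B, D}, D→{A, C}, F→{A, F}; now {S, A, B, C, D, F}.
Read 'x': S→∅, A→∅, B→{S, B, D}, C→{S, F}, D→{A, C}, F→{A, F}; now {S, A, B, C, D, F}.
Read 'y': S→{S, D}, A→{A, C, E, F}, B→∅, C→∅, D→{D, F}, F→{D}; union {S, A, C, D, E, F}; ε-closure = {S, A, B, C, D, E, F}.

{S, A, B, C, D, E, F}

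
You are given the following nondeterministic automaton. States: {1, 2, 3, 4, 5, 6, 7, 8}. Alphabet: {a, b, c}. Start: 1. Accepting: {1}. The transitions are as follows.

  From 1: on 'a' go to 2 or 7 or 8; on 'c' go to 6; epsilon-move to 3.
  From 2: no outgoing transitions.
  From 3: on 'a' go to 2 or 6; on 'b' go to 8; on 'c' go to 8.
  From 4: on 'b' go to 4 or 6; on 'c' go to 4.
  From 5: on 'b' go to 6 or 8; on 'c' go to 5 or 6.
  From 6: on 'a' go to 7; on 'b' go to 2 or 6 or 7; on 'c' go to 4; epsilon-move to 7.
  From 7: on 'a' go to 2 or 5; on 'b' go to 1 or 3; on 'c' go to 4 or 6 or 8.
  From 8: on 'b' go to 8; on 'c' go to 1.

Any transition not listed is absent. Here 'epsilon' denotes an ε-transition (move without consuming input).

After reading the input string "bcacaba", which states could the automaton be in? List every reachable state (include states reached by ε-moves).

Start: ε-closure({1}) = {1, 3}.
Read 'b': 1→∅, 3→{8}; now {8}.
Read 'c': 8→{1}; union {1}; ε-closure = {1, 3}.
Read 'a': 1→{2, 7, 8}, 3→{2, 6}; now {2, 6, 7, 8}.
Read 'c': 2→∅, 6→{4}, 7→{4, 6, 8}, 8→{1}; union {1, 4, 6, 8}; ε-closure = {1, 3, 4, 6, 7, 8}.
Read 'a': 1→{2, 7, 8}, 3→{2, 6}, 4→∅, 6→{7}, 7→{2, 5}, 8→∅; now {2, 5, 6, 7, 8}.
Read 'b': 2→∅, 5→{6, 8}, 6→{2, 6, 7}, 7→{1, 3}, 8→{8}; now {1, 2, 3, 6, 7, 8}.
Read 'a': 1→{2, 7, 8}, 2→∅, 3→{2, 6}, 6→{7}, 7→{2, 5}, 8→∅; now {2, 5, 6, 7, 8}.

{2, 5, 6, 7, 8}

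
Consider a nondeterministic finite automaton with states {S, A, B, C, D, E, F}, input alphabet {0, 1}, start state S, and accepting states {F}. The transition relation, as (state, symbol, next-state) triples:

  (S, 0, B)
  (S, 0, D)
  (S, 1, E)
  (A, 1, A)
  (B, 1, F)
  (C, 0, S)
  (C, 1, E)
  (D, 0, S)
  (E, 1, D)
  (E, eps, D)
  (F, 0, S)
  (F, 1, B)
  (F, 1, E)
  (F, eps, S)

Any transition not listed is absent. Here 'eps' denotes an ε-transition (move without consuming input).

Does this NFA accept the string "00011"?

No

Start in {S}.
Read '0': {S} → {B, D}.
Read '0': {B, D} → {S}.
Read '0': {S} → {B, D}.
Read '1': {B, D} → {S, F}.
Read '1': {S, F} → {B, D, E}.
The final set {B, D, E} contains no accepting state.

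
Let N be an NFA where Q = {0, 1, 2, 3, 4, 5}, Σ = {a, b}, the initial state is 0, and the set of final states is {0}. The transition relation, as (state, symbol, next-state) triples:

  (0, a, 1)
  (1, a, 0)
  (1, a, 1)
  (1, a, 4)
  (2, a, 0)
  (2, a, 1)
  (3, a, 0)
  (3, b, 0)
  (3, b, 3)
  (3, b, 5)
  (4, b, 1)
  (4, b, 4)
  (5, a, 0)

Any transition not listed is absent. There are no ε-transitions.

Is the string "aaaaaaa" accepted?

Start in {0}.
Read 'a': 0→{1}; now {1}.
Read 'a': 1→{0, 1, 4}; now {0, 1, 4}.
Read 'a': 0→{1}, 1→{0, 1, 4}, 4→∅; now {0, 1, 4}.
Read 'a': 0→{1}, 1→{0, 1, 4}, 4→∅; now {0, 1, 4}.
Read 'a': 0→{1}, 1→{0, 1, 4}, 4→∅; now {0, 1, 4}.
Read 'a': 0→{1}, 1→{0, 1, 4}, 4→∅; now {0, 1, 4}.
Read 'a': 0→{1}, 1→{0, 1, 4}, 4→∅; now {0, 1, 4}.
The final set {0, 1, 4} contains the accepting state 0.

Yes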